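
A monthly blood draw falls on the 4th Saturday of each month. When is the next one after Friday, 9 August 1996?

August 1996 starts on a Thursday; its first Saturday is the 3rd, so the 4th Saturday is the 24th — 24 August 1996.
24 August 1996 is after 9 August 1996, so that is the next one.

24 August 1996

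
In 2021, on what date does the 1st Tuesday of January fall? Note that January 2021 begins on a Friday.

5 January 2021

January 2021 begins on a Friday, so the first Tuesday is January 5 (4 days later).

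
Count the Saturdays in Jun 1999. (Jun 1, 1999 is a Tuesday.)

4

Jun 1, 1999 is a Tuesday; the first Saturday on or after it is Jun 5, 1999 (4 days later).
From Jun 5, 1999 to Jun 30, 1999 is 30 − 5 = 25 days.
25 ÷ 7 = 3 full weeks with remainder 4, so 3 more Saturdays after the first → 4.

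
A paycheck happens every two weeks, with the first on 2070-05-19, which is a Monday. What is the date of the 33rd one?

2071-08-10

The 33rd occurrence is 32 intervals after the first: 32 × 14 = 448 days after 2070-05-19.
May has 31 days — 12 days to the end of May leaves 436.
From end of May to end of 2070 is 214 days (222 left).
January has 31 days (191 left).
February has 28 days (163 left).
March has 31 days (132 left).
April has 30 days (102 left).
May has 31 days (71 left).
June has 30 days (41 left).
July has 31 days (10 left).
10 days into August → 2071-08-10.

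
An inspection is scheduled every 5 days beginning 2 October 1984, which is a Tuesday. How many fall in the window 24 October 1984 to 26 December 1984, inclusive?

13

Occurrences land 5·i days after 2 October 1984 for i = 0, 1, 2, …
24 October 1984 is 22 days after the start; 22 ÷ 5 = 4 remainder 2; since the remainder is 2, round up to i = 5. First occurrence in the window: #6 on 27 October 1984 (5×5 = 25 days in).
26 December 1984 is 85 days after the start; 85 ÷ 5 = 17 remainder 0. Last occurrence in the window: #18 on 26 December 1984.
Occurrences #6 through #18: 13 in total.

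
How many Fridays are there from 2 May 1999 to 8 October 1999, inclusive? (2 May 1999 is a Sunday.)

23

2 May 1999 is a Sunday; the first Friday on or after it is 7 May 1999 (5 days later).
From 7 May 1999 to 8 October 1999: 24 + 30 + 31 + 31 + 30 + 8 = 154 days (rest of May, June, July, August, September, October).
154 ÷ 7 = 22 full weeks with remainder 0, so 22 more Fridays after the first → 23.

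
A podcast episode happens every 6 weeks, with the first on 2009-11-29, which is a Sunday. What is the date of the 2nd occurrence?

2010-01-10

The 2nd occurrence is 1 interval after the first: 1 × 42 = 42 days after 2009-11-29.
November has 30 days — 1 day to the end of November leaves 41.
December has 31 days (10 left).
10 days into January → 2010-01-10.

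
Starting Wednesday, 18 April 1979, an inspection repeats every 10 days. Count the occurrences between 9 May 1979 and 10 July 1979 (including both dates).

Occurrences land 10·i days after 18 April 1979 for i = 0, 1, 2, …
9 May 1979 is 21 days after the start; 21 ÷ 10 = 2 remainder 1; since the remainder is 1, round up to i = 3. First occurrence in the window: #4 on 18 May 1979 (3×10 = 30 days in).
10 July 1979 is 83 days after the start; 83 ÷ 10 = 8 remainder 3. Last occurrence in the window: #9 on 7 July 1979.
Occurrences #4 through #9: 6 in total.

6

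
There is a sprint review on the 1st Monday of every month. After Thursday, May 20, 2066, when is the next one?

May 2066 starts on a Saturday, so its 1st Monday is May 3, 2066 (2 days in).
That is not after May 20, 2066, so look at June 2066.
June 2066 starts on a Tuesday, so its 1st Monday is June 7, 2066 (6 days in).

June 7, 2066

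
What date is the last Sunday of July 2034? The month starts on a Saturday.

30 July 2034

July 2034 begins on a Saturday, so the first Sunday is July 2 (1 day later).
July 2034 has 31 days. Adding weeks: 2, 9, 16, 23, 30 — the last one ≤ 31 is the 30th.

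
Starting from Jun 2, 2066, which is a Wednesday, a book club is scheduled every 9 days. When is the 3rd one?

Jun 20, 2066

The 3rd occurrence is 2 intervals after the first: 2 × 9 = 18 days after Jun 2, 2066.
18 days later is Jun 20, 2066.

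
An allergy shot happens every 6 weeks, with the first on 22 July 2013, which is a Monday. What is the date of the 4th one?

25 November 2013

The 4th occurrence is 3 intervals after the first: 3 × 42 = 126 days after 22 July 2013.
July has 31 days — 9 days to the end of July leaves 117.
August has 31 days (86 left).
September has 30 days (56 left).
October has 31 days (25 left).
25 days into November → 25 November 2013.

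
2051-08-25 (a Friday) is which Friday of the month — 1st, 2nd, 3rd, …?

4th

Day 25 falls in week ⌈25/7⌉ of the month.
Days 1–7 hold the 1st Friday, 8–14 the 2nd, 15–21 the 3rd, 22–28 the 4th, 29–31 the 5th.
25 is in the range for the 4th.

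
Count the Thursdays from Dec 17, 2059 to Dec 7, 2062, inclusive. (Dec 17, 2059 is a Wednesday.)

156

Dec 17, 2059 is a Wednesday; the first Thursday on or after it is Dec 18, 2059 (1 day later).
From Dec 18, 2059 to Dec 7, 2062: 13 + 366 + 365 + 341 = 1085 days (rest of 2059, 2060, 2061, to Dec 7, 2062 in 2062).
1085 ÷ 7 = 155 full weeks with remainder 0, so 155 more Thursdays after the first → 156.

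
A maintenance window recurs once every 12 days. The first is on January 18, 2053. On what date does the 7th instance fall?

The 7th occurrence is 6 intervals after the first: 6 × 12 = 72 days after January 18, 2053.
January has 31 days — 13 days to the end of January leaves 59.
February has 28 days (31 left).
31 days into March → March 31, 2053.

March 31, 2053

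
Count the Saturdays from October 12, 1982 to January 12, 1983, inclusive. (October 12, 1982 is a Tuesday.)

13

October 12, 1982 is a Tuesday; the first Saturday on or after it is October 16, 1982 (4 days later).
From October 16, 1982 to January 12, 1983: 15 + 30 + 31 + 12 = 88 days (rest of October, November, December, January).
88 ÷ 7 = 12 full weeks with remainder 4, so 12 more Saturdays after the first → 13.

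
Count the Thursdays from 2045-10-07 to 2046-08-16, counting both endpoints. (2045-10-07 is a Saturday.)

45

2045-10-07 is a Saturday; the first Thursday on or after it is 2045-10-12 (5 days later).
From 2045-10-12 to 2046-08-16: 19 + 30 + 31 + 31 + 28 + 31 + 30 + 31 + 30 + 31 + 16 = 308 days (rest of October, November, December, January, February, March, April, May, June, July, August).
308 ÷ 7 = 44 full weeks with remainder 0, so 44 more Thursdays after the first → 45.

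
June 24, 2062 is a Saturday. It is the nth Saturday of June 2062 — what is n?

4th

Day 24 falls in week ⌈24/7⌉ of the month.
Days 1–7 hold the 1st Saturday, 8–14 the 2nd, 15–21 the 3rd, 22–28 the 4th, 29–31 the 5th.
24 is in the range for the 4th.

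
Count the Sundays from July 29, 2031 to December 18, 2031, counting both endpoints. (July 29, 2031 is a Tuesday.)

20

July 29, 2031 is a Tuesday; the first Sunday on or after it is August 3, 2031 (5 days later).
From August 3, 2031 to December 18, 2031: 28 + 30 + 31 + 30 + 18 = 137 days (rest of August, September, October, November, December).
137 ÷ 7 = 19 full weeks with remainder 4, so 19 more Sundays after the first → 20.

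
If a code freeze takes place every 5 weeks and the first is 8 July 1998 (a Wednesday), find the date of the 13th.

1 September 1999

The 13th occurrence is 12 intervals after the first: 12 × 35 = 420 days after 8 July 1998.
July has 31 days — 23 days to the end of July leaves 397.
August has 31 days (366 left).
September has 30 days (336 left).
October has 31 days (305 left).
November has 30 days (275 left).
December has 31 days (244 left).
January has 31 days (213 left).
February has 28 days (185 left).
March has 31 days (154 left).
April has 30 days (124 left).
May has 31 days (93 left).
June has 30 days (63 left).
July has 31 days (32 left).
August has 31 days (1 left).
1 day into September → 1 September 1999.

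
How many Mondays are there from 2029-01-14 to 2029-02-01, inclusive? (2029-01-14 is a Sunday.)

3

2029-01-14 is a Sunday; the first Monday on or after it is 2029-01-15 (1 day later).
From 2029-01-15 to 2029-02-01: 16 + 1 = 17 days (rest of January, February).
17 ÷ 7 = 2 full weeks with remainder 3, so 2 more Mondays after the first → 3.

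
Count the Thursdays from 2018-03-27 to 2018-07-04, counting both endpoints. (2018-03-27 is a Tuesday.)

2018-03-27 is a Tuesday; the first Thursday on or after it is 2018-03-29 (2 days later).
From 2018-03-29 to 2018-07-04: 2 + 30 + 31 + 30 + 4 = 97 days (rest of March, April, May, June, July).
97 ÷ 7 = 13 full weeks with remainder 6, so 13 more Thursdays after the first → 14.

14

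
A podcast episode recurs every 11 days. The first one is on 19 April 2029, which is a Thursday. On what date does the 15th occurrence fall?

20 September 2029

The 15th occurrence is 14 intervals after the first: 14 × 11 = 154 days after 19 April 2029.
April has 30 days — 11 days to the end of April leaves 143.
May has 31 days (112 left).
June has 30 days (82 left).
July has 31 days (51 left).
August has 31 days (20 left).
20 days into September → 20 September 2029.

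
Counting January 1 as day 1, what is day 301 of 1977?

Jan has 31 days (301 − 31 = 270 remain).
Feb has 28 days (270 − 28 = 242 remain).
Mar has 31 days (242 − 31 = 211 remain).
Apr has 30 days (211 − 30 = 181 remain).
May has 31 days (181 − 31 = 150 remain).
Jun has 30 days (150 − 30 = 120 remain).
Jul has 31 days (120 − 31 = 89 remain).
Aug has 31 days (89 − 31 = 58 remain).
Sep has 30 days (58 − 30 = 28 remain).
28 into Oct → Oct 28.

Oct 28, 1977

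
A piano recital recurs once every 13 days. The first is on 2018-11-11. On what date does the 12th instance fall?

The 12th occurrence is 11 intervals after the first: 11 × 13 = 143 days after 2018-11-11.
November has 30 days — 19 days to the end of November leaves 124.
December has 31 days (93 left).
January has 31 days (62 left).
February has 28 days (34 left).
March has 31 days (3 left).
3 days into April → 2019-04-03.

2019-04-03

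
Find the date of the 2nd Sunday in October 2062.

2062-10-08

The first Sunday of October 2062 is October 1.
The 2nd Sunday is 1 weeks later: 1 + 7 = 8.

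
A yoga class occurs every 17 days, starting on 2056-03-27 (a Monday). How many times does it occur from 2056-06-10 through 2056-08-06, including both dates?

3

Occurrences land 17·i days after 2056-03-27 for i = 0, 1, 2, …
2056-06-10 is 75 days after the start; 75 ÷ 17 = 4 remainder 7; since the remainder is 7, round up to i = 5. First occurrence in the window: #6 on 2056-06-20 (5×17 = 85 days in).
2056-08-06 is 132 days after the start; 132 ÷ 17 = 7 remainder 13. Last occurrence in the window: #8 on 2056-07-24.
Occurrences #6 through #8: 3 in total.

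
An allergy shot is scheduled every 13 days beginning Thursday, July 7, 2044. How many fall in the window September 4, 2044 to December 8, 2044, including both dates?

7

Occurrences land 13·i days after July 7, 2044 for i = 0, 1, 2, …
September 4, 2044 is 59 days after the start; 59 ÷ 13 = 4 remainder 7; since the remainder is 7, round up to i = 5. First occurrence in the window: #6 on September 10, 2044 (5×13 = 65 days in).
December 8, 2044 is 154 days after the start; 154 ÷ 13 = 11 remainder 11. Last occurrence in the window: #12 on November 27, 2044.
Occurrences #6 through #12: 7 in total.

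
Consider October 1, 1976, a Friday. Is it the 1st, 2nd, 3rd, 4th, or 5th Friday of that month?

1st

Day 1 falls in week ⌈1/7⌉ of the month.
Days 1–7 hold the 1st Friday, 8–14 the 2nd, 15–21 the 3rd, 22–28 the 4th, 29–31 the 5th.
1 is in the range for the 1st.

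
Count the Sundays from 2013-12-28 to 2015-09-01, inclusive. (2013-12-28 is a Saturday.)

88

2013-12-28 is a Saturday; the first Sunday on or after it is 2013-12-29 (1 day later).
From 2013-12-29 to 2015-09-01: 2 + 365 + 244 = 611 days (rest of 2013, 2014, to 2015-09-01 in 2015).
611 ÷ 7 = 87 full weeks with remainder 2, so 87 more Sundays after the first → 88.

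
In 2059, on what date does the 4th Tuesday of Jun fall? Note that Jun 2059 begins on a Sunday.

Jun 24, 2059

Jun 2059 begins on a Sunday, so the first Tuesday is Jun 3 (2 days later).
The 4th Tuesday is 3 weeks later: 3 + 21 = 24.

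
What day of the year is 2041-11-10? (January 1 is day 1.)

314

Days in months before November: 31 + 28 + 31 + 30 + 31 + 30 + 31 + 31 + 30 + 31 = 304.
Plus 10 days into November → day 314.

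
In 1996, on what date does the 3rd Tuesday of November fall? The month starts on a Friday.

November 1996 begins on a Friday, so the first Tuesday is November 5 (4 days later).
The 3rd Tuesday is 2 weeks later: 5 + 14 = 19.

1996-11-19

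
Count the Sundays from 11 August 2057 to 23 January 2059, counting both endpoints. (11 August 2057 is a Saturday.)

76

11 August 2057 is a Saturday; the first Sunday on or after it is 12 August 2057 (1 day later).
From 12 August 2057 to 23 January 2059: 141 + 365 + 23 = 529 days (rest of 2057, 2058, to 23 January 2059 in 2059).
529 ÷ 7 = 75 full weeks with remainder 4, so 75 more Sundays after the first → 76.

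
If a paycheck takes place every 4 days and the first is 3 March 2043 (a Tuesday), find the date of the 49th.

11 September 2043

The 49th occurrence is 48 intervals after the first: 48 × 4 = 192 days after 3 March 2043.
March has 31 days — 28 days to the end of March leaves 164.
April has 30 days (134 left).
May has 31 days (103 left).
June has 30 days (73 left).
July has 31 days (42 left).
August has 31 days (11 left).
11 days into September → 11 September 2043.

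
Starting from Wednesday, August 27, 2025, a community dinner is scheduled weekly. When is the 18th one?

The 18th occurrence is 17 intervals after the first: 17 × 7 = 119 days after August 27, 2025.
August has 31 days — 4 days to the end of August leaves 115.
September has 30 days (85 left).
October has 31 days (54 left).
November has 30 days (24 left).
24 days into December → December 24, 2025.

December 24, 2025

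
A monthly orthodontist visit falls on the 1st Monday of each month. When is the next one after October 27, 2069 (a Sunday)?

November 4, 2069

October 2069 starts on a Tuesday, so its 1st Monday is October 7, 2069 (6 days in).
That is not after October 27, 2069, so look at November 2069.
November 2069 starts on a Friday, so its 1st Monday is November 4, 2069 (3 days in).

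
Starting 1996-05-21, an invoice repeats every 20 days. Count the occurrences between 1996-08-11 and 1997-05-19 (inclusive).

14

Occurrences land 20·i days after 1996-05-21 for i = 0, 1, 2, …
1996-08-11 is 82 days after the start; 82 ÷ 20 = 4 remainder 2; since the remainder is 2, round up to i = 5. First occurrence in the window: #6 on 1996-08-29 (5×20 = 100 days in).
1997-05-19 is 363 days after the start; 363 ÷ 20 = 18 remainder 3. Last occurrence in the window: #19 on 1997-05-16.
Occurrences #6 through #19: 14 in total.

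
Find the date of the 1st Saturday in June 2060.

2060-06-05

The first Saturday of June 2060 is June 5.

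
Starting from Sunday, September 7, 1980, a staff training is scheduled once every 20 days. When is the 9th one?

The 9th occurrence is 8 intervals after the first: 8 × 20 = 160 days after September 7, 1980.
September has 30 days — 23 days to the end of September leaves 137.
October has 31 days (106 left).
November has 30 days (76 left).
December has 31 days (45 left).
January has 31 days (14 left).
14 days into February → February 14, 1981.

February 14, 1981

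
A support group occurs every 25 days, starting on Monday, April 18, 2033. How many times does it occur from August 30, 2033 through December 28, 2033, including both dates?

Occurrences land 25·i days after April 18, 2033 for i = 0, 1, 2, …
August 30, 2033 is 134 days after the start; 134 ÷ 25 = 5 remainder 9; since the remainder is 9, round up to i = 6. First occurrence in the window: #7 on September 15, 2033 (6×25 = 150 days in).
December 28, 2033 is 254 days after the start; 254 ÷ 25 = 10 remainder 4. Last occurrence in the window: #11 on December 24, 2033.
Occurrences #7 through #11: 5 in total.

5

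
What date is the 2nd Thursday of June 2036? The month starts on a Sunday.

June 12, 2036

June 2036 begins on a Sunday, so the first Thursday is June 5 (4 days later).
The 2nd Thursday is 1 weeks later: 5 + 7 = 12.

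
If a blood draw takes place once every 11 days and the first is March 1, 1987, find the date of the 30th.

January 14, 1988

The 30th occurrence is 29 intervals after the first: 29 × 11 = 319 days after March 1, 1987.
March has 31 days — 30 days to the end of March leaves 289.
April has 30 days (259 left).
May has 31 days (228 left).
June has 30 days (198 left).
July has 31 days (167 left).
August has 31 days (136 left).
September has 30 days (106 left).
October has 31 days (75 left).
November has 30 days (45 left).
December has 31 days (14 left).
14 days into January → January 14, 1988.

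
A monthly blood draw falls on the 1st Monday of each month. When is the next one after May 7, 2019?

June 3, 2019

May 2019 starts on a Wednesday, so its 1st Monday is May 6, 2019 (5 days in).
That is not after May 7, 2019, so look at June 2019.
June 2019 starts on a Saturday, so its 1st Monday is June 3, 2019 (2 days in).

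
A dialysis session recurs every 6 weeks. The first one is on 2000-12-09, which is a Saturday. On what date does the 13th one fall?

The 13th occurrence is 12 intervals after the first: 12 × 42 = 504 days after 2000-12-09.
December has 31 days — 22 days to the end of December leaves 482.
2001 has 365 days (117 left).
January has 31 days (86 left).
February has 28 days (58 left).
March has 31 days (27 left).
27 days into April → 2002-04-27.

2002-04-27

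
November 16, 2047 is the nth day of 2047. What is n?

Days in months before November: 31 + 28 + 31 + 30 + 31 + 30 + 31 + 31 + 30 + 31 = 304.
Plus 16 days into November → day 320.

320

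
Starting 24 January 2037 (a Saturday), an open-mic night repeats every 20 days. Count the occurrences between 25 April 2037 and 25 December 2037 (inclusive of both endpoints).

Occurrences land 20·i days after 24 January 2037 for i = 0, 1, 2, …
25 April 2037 is 91 days after the start; 91 ÷ 20 = 4 remainder 11; since the remainder is 11, round up to i = 5. First occurrence in the window: #6 on 4 May 2037 (5×20 = 100 days in).
25 December 2037 is 335 days after the start; 335 ÷ 20 = 16 remainder 15. Last occurrence in the window: #17 on 10 December 2037.
Occurrences #6 through #17: 12 in total.

12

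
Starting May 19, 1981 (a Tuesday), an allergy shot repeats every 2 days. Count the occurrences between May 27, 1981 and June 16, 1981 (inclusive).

Occurrences land 2·i days after May 19, 1981 for i = 0, 1, 2, …
May 27, 1981 is 8 days after the start; 8 ÷ 2 = 4 remainder 0. First occurrence in the window: #5 on May 27, 1981 (4×2 = 8 days in).
June 16, 1981 is 28 days after the start; 28 ÷ 2 = 14 remainder 0. Last occurrence in the window: #15 on June 16, 1981.
Occurrences #5 through #15: 11 in total.

11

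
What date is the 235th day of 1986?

Aug 23, 1986

Jan has 31 days (235 − 31 = 204 remain).
Feb has 28 days (204 − 28 = 176 remain).
Mar has 31 days (176 − 31 = 145 remain).
Apr has 30 days (145 − 30 = 115 remain).
May has 31 days (115 − 31 = 84 remain).
Jun has 30 days (84 − 30 = 54 remain).
Jul has 31 days (54 − 31 = 23 remain).
23 into Aug → Aug 23.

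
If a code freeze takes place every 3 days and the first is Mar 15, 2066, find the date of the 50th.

Aug 9, 2066

The 50th occurrence is 49 intervals after the first: 49 × 3 = 147 days after Mar 15, 2066.
Mar has 31 days — 16 days to the end of Mar leaves 131.
Apr has 30 days (101 left).
May has 31 days (70 left).
Jun has 30 days (40 left).
Jul has 31 days (9 left).
9 days into Aug → Aug 9, 2066.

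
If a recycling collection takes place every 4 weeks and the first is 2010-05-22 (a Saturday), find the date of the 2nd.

2010-06-19

The 2nd occurrence is 1 interval after the first: 1 × 28 = 28 days after 2010-05-22.
May has 31 days — 9 days to the end of May leaves 19.
19 days into June → 2010-06-19.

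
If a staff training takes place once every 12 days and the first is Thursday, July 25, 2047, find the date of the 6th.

September 23, 2047

The 6th occurrence is 5 intervals after the first: 5 × 12 = 60 days after July 25, 2047.
July has 31 days — 6 days to the end of July leaves 54.
August has 31 days (23 left).
23 days into September → September 23, 2047.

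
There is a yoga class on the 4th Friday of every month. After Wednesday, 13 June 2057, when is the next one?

June 2057 starts on a Friday; its first Friday is the 1st, so the 4th Friday is the 22nd — 22 June 2057.
22 June 2057 is after 13 June 2057, so that is the next one.

22 June 2057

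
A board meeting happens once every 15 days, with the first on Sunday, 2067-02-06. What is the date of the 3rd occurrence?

2067-03-08

The 3rd occurrence is 2 intervals after the first: 2 × 15 = 30 days after 2067-02-06.
February has 28 days — 22 days to the end of February leaves 8.
8 days into March → 2067-03-08.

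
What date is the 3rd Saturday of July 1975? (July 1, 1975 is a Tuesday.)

July 19, 1975

July 1975 begins on a Tuesday, so the first Saturday is July 5 (4 days later).
The 3rd Saturday is 2 weeks later: 5 + 14 = 19.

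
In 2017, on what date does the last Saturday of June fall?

The first Saturday of June 2017 is June 3.
June 2017 has 30 days. Adding weeks: 3, 10, 17, 24 — the last one ≤ 30 is the 24th.

June 24, 2017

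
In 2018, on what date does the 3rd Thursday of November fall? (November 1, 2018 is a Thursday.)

November 2018 begins on a Thursday, so the first Thursday is November 1.
The 3rd Thursday is 2 weeks later: 1 + 14 = 15.

15 November 2018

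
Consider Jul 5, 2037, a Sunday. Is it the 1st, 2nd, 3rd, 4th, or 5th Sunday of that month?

Day 5 falls in week ⌈5/7⌉ of the month.
Days 1–7 hold the 1st Sunday, 8–14 the 2nd, 15–21 the 3rd, 22–28 the 4th, 29–31 the 5th.
5 is in the range for the 1st.

1st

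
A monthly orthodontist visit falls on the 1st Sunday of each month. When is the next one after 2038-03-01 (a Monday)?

2038-03-07

March 2038 starts on a Monday, so its 1st Sunday is 2038-03-07 (6 days in).
2038-03-07 is after 2038-03-01, so that is the next one.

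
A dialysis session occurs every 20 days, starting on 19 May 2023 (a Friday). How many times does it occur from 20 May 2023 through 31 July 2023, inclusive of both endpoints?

Occurrences land 20·i days after 19 May 2023 for i = 0, 1, 2, …
20 May 2023 is 1 day after the start; 1 ÷ 20 = 0 remainder 1; since the remainder is 1, round up to i = 1. First occurrence in the window: #2 on 8 June 2023 (1×20 = 20 days in).
31 July 2023 is 73 days after the start; 73 ÷ 20 = 3 remainder 13. Last occurrence in the window: #4 on 18 July 2023.
Occurrences #2 through #4: 3 in total.

3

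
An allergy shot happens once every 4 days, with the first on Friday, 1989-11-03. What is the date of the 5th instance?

1989-11-19

The 5th occurrence is 4 intervals after the first: 4 × 4 = 16 days after 1989-11-03.
16 days later is 1989-11-19.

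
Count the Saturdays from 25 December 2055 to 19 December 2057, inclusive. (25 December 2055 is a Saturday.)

104

25 December 2055 is a Saturday; the first Saturday on or after it is 25 December 2055.
From 25 December 2055 to 19 December 2057: 6 + 366 + 353 = 725 days (rest of 2055, 2056, to 19 December 2057 in 2057).
725 ÷ 7 = 103 full weeks with remainder 4, so 103 more Saturdays after the first → 104.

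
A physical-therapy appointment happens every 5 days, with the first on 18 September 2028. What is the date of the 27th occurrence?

26 January 2029

The 27th occurrence is 26 intervals after the first: 26 × 5 = 130 days after 18 September 2028.
September has 30 days — 12 days to the end of September leaves 118.
October has 31 days (87 left).
November has 30 days (57 left).
December has 31 days (26 left).
26 days into January → 26 January 2029.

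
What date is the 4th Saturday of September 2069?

28 September 2069

September 2069 begins on a Sunday, so the first Saturday is September 7 (6 days later).
The 4th Saturday is 3 weeks later: 7 + 21 = 28.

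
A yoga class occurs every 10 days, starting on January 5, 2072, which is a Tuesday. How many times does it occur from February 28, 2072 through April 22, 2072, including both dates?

5

Occurrences land 10·i days after January 5, 2072 for i = 0, 1, 2, …
February 28, 2072 is 54 days after the start; 54 ÷ 10 = 5 remainder 4; since the remainder is 4, round up to i = 6. First occurrence in the window: #7 on March 5, 2072 (6×10 = 60 days in).
April 22, 2072 is 108 days after the start; 108 ÷ 10 = 10 remainder 8. Last occurrence in the window: #11 on April 14, 2072.
Occurrences #7 through #11: 5 in total.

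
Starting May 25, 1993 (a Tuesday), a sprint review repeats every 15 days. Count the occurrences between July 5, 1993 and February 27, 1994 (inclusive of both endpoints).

16

Occurrences land 15·i days after May 25, 1993 for i = 0, 1, 2, …
July 5, 1993 is 41 days after the start; 41 ÷ 15 = 2 remainder 11; since the remainder is 11, round up to i = 3. First occurrence in the window: #4 on July 9, 1993 (3×15 = 45 days in).
February 27, 1994 is 278 days after the start; 278 ÷ 15 = 18 remainder 8. Last occurrence in the window: #19 on February 19, 1994.
Occurrences #4 through #19: 16 in total.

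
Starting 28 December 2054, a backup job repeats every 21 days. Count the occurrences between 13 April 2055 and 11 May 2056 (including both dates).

Occurrences land 21·i days after 28 December 2054 for i = 0, 1, 2, …
13 April 2055 is 106 days after the start; 106 ÷ 21 = 5 remainder 1; since the remainder is 1, round up to i = 6. First occurrence in the window: #7 on 3 May 2055 (6×21 = 126 days in).
11 May 2056 is 500 days after the start; 500 ÷ 21 = 23 remainder 17. Last occurrence in the window: #24 on 24 April 2056.
Occurrences #7 through #24: 18 in total.

18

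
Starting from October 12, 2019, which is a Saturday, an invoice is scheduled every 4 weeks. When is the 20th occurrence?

The 20th occurrence is 19 intervals after the first: 19 × 28 = 532 days after October 12, 2019.
October has 31 days — 19 days to the end of October leaves 513.
From end of October to end of 2019 is 61 days (452 left).
2020 has 366 days (86 left).
January has 31 days (55 left).
February has 28 days (27 left).
27 days into March → March 27, 2021.

March 27, 2021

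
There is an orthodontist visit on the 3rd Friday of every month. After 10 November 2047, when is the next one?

November 2047 starts on a Friday; its first Friday is the 1st, so the 3rd Friday is the 15th — 15 November 2047.
15 November 2047 is after 10 November 2047, so that is the next one.

15 November 2047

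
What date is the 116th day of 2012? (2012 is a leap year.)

2012-04-25

January has 31 days (116 − 31 = 85 remain).
February has 29 days (85 − 29 = 56 remain).
March has 31 days (56 − 31 = 25 remain).
25 into April → April 25.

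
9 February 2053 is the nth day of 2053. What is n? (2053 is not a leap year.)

Days in months before February: 31 = 31.
Plus 9 days into February → day 40.

40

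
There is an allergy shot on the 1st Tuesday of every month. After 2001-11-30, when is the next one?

2001-12-04

November 2001 starts on a Thursday, so its 1st Tuesday is 2001-11-06 (5 days in).
That is not after 2001-11-30, so look at December 2001.
December 2001 starts on a Saturday, so its 1st Tuesday is 2001-12-04 (3 days in).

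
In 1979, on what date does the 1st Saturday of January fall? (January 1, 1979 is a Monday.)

1979-01-06

January 1979 begins on a Monday, so the first Saturday is January 6 (5 days later).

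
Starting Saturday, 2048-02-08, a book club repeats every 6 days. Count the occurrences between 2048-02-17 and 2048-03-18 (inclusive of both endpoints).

5

Occurrences land 6·i days after 2048-02-08 for i = 0, 1, 2, …
2048-02-17 is 9 days after the start; 9 ÷ 6 = 1 remainder 3; since the remainder is 3, round up to i = 2. First occurrence in the window: #3 on 2048-02-20 (2×6 = 12 days in).
2048-03-18 is 39 days after the start; 39 ÷ 6 = 6 remainder 3. Last occurrence in the window: #7 on 2048-03-15.
Occurrences #3 through #7: 5 in total.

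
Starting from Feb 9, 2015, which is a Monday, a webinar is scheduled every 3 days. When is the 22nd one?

The 22nd occurrence is 21 intervals after the first: 21 × 3 = 63 days after Feb 9, 2015.
Feb has 28 days — 19 days to the end of Feb leaves 44.
Mar has 31 days (13 left).
13 days into Apr → Apr 13, 2015.

Apr 13, 2015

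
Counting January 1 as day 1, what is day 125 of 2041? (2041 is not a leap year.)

5 May 2041

January has 31 days (125 − 31 = 94 remain).
February has 28 days (94 − 28 = 66 remain).
March has 31 days (66 − 31 = 35 remain).
April has 30 days (35 − 30 = 5 remain).
5 into May → May 5.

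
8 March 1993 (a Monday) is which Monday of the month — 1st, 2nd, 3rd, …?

2nd

Day 8 falls in week ⌈8/7⌉ of the month.
Days 1–7 hold the 1st Monday, 8–14 the 2nd, 15–21 the 3rd, 22–28 the 4th, 29–31 the 5th.
8 is in the range for the 2nd.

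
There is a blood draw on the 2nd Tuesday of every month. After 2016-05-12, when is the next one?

May 2016 starts on a Sunday; its first Tuesday is the 3rd, so the 2nd Tuesday is the 10th — 2016-05-10.
That is not after 2016-05-12, so look at June 2016.
June 2016 starts on a Wednesday; its first Tuesday is the 7th, so the 2nd Tuesday is the 14th — 2016-06-14.

2016-06-14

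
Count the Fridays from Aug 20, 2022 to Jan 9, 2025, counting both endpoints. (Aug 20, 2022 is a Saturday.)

124

Aug 20, 2022 is a Saturday; the first Friday on or after it is Aug 26, 2022 (6 days later).
From Aug 26, 2022 to Jan 9, 2025: 127 + 365 + 366 + 9 = 867 days (rest of 2022, 2023, 2024, to Jan 9, 2025 in 2025).
867 ÷ 7 = 123 full weeks with remainder 6, so 123 more Fridays after the first → 124.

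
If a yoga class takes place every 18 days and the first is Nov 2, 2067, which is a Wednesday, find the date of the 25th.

Jan 7, 2069

The 25th occurrence is 24 intervals after the first: 24 × 18 = 432 days after Nov 2, 2067.
Nov has 30 days — 28 days to the end of Nov leaves 404.
From end of Nov to end of 2067 is 31 days (373 left).
2068 has 366 days (7 left).
7 days into Jan → Jan 7, 2069.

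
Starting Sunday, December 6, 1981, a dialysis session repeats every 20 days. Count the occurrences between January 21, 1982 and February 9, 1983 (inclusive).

19

Occurrences land 20·i days after December 6, 1981 for i = 0, 1, 2, …
January 21, 1982 is 46 days after the start; 46 ÷ 20 = 2 remainder 6; since the remainder is 6, round up to i = 3. First occurrence in the window: #4 on February 4, 1982 (3×20 = 60 days in).
February 9, 1983 is 430 days after the start; 430 ÷ 20 = 21 remainder 10. Last occurrence in the window: #22 on January 30, 1983.
Occurrences #4 through #22: 19 in total.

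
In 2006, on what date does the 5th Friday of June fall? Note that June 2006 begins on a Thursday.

June 2006 begins on a Thursday, so the first Friday is June 2 (1 day later).
The 5th Friday is 4 weeks later: 2 + 28 = 30.

June 30, 2006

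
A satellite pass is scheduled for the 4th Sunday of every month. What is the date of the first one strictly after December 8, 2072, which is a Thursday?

December 25, 2072

December 2072 starts on a Thursday; its first Sunday is the 4th, so the 4th Sunday is the 25th — December 25, 2072.
December 25, 2072 is after December 8, 2072, so that is the next one.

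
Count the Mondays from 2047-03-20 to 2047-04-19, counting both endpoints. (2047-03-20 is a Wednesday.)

4

2047-03-20 is a Wednesday; the first Monday on or after it is 2047-03-25 (5 days later).
From 2047-03-25 to 2047-04-19: 6 + 19 = 25 days (rest of March, April).
25 ÷ 7 = 3 full weeks with remainder 4, so 3 more Mondays after the first → 4.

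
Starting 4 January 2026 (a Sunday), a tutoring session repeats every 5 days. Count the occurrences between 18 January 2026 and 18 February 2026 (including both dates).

7

Occurrences land 5·i days after 4 January 2026 for i = 0, 1, 2, …
18 January 2026 is 14 days after the start; 14 ÷ 5 = 2 remainder 4; since the remainder is 4, round up to i = 3. First occurrence in the window: #4 on 19 January 2026 (3×5 = 15 days in).
18 February 2026 is 45 days after the start; 45 ÷ 5 = 9 remainder 0. Last occurrence in the window: #10 on 18 February 2026.
Occurrences #4 through #10: 7 in total.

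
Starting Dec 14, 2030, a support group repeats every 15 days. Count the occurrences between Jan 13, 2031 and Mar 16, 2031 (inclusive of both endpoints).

5

Occurrences land 15·i days after Dec 14, 2030 for i = 0, 1, 2, …
Jan 13, 2031 is 30 days after the start; 30 ÷ 15 = 2 remainder 0. First occurrence in the window: #3 on Jan 13, 2031 (2×15 = 30 days in).
Mar 16, 2031 is 92 days after the start; 92 ÷ 15 = 6 remainder 2. Last occurrence in the window: #7 on Mar 14, 2031.
Occurrences #3 through #7: 5 in total.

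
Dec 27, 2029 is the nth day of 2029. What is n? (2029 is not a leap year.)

Days in months before Dec: 31 + 28 + 31 + 30 + 31 + 30 + 31 + 31 + 30 + 31 + 30 = 334.
Plus 27 days into Dec → day 361.

361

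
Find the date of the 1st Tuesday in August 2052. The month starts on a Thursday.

August 2052 begins on a Thursday, so the first Tuesday is August 6 (5 days later).

2052-08-06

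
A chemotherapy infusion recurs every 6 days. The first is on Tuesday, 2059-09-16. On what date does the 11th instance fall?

2059-11-15

The 11th occurrence is 10 intervals after the first: 10 × 6 = 60 days after 2059-09-16.
September has 30 days — 14 days to the end of September leaves 46.
October has 31 days (15 left).
15 days into November → 2059-11-15.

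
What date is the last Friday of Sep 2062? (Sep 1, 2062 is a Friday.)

Sep 2062 begins on a Friday, so the first Friday is Sep 1.
Sep 2062 has 30 days. Adding weeks: 1, 8, 15, 22, 29 — the last one ≤ 30 is the 29th.

Sep 29, 2062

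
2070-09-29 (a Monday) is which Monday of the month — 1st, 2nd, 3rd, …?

5th

Day 29 falls in week ⌈29/7⌉ of the month.
Days 1–7 hold the 1st Monday, 8–14 the 2nd, 15–21 the 3rd, 22–28 the 4th, 29–31 the 5th.
29 is in the range for the 5th.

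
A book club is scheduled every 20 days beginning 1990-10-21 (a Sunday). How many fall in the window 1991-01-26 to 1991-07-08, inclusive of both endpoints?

9

Occurrences land 20·i days after 1990-10-21 for i = 0, 1, 2, …
1991-01-26 is 97 days after the start; 97 ÷ 20 = 4 remainder 17; since the remainder is 17, round up to i = 5. First occurrence in the window: #6 on 1991-01-29 (5×20 = 100 days in).
1991-07-08 is 260 days after the start; 260 ÷ 20 = 13 remainder 0. Last occurrence in the window: #14 on 1991-07-08.
Occurrences #6 through #14: 9 in total.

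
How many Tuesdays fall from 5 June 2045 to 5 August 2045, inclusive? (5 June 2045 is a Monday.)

5 June 2045 is a Monday; the first Tuesday on or after it is 6 June 2045 (1 day later).
From 6 June 2045 to 5 August 2045: 24 + 31 + 5 = 60 days (rest of June, July, August).
60 ÷ 7 = 8 full weeks with remainder 4, so 8 more Tuesdays after the first → 9.

9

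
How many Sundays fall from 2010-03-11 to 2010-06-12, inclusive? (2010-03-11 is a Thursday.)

2010-03-11 is a Thursday; the first Sunday on or after it is 2010-03-14 (3 days later).
From 2010-03-14 to 2010-06-12: 17 + 30 + 31 + 12 = 90 days (rest of March, April, May, June).
90 ÷ 7 = 12 full weeks with remainder 6, so 12 more Sundays after the first → 13.

13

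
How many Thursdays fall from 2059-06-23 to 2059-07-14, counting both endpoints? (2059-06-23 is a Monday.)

2059-06-23 is a Monday; the first Thursday on or after it is 2059-06-26 (3 days later).
From 2059-06-26 to 2059-07-14: 4 + 14 = 18 days (rest of June, July).
18 ÷ 7 = 2 full weeks with remainder 4, so 2 more Thursdays after the first → 3.

3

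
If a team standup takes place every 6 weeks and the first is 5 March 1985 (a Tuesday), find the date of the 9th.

4 February 1986

The 9th occurrence is 8 intervals after the first: 8 × 42 = 336 days after 5 March 1985.
March has 31 days — 26 days to the end of March leaves 310.
April has 30 days (280 left).
May has 31 days (249 left).
June has 30 days (219 left).
July has 31 days (188 left).
August has 31 days (157 left).
September has 30 days (127 left).
October has 31 days (96 left).
November has 30 days (66 left).
December has 31 days (35 left).
January has 31 days (4 left).
4 days into February → 4 February 1986.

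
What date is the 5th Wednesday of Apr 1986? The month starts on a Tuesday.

Apr 1986 begins on a Tuesday, so the first Wednesday is Apr 2 (1 day later).
The 5th Wednesday is 4 weeks later: 2 + 28 = 30.

Apr 30, 1986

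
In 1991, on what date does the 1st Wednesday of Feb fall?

Feb 1991 begins on a Friday, so the first Wednesday is Feb 6 (5 days later).

Feb 6, 1991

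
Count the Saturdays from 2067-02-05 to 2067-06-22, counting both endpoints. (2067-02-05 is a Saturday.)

20

2067-02-05 is a Saturday; the first Saturday on or after it is 2067-02-05.
From 2067-02-05 to 2067-06-22: 23 + 31 + 30 + 31 + 22 = 137 days (rest of February, March, April, May, June).
137 ÷ 7 = 19 full weeks with remainder 4, so 19 more Saturdays after the first → 20.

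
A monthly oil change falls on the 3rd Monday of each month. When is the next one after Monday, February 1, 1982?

February 15, 1982

February 1982 starts on a Monday; its first Monday is the 1st, so the 3rd Monday is the 15th — February 15, 1982.
February 15, 1982 is after February 1, 1982, so that is the next one.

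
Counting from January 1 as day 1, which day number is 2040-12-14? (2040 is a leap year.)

Days in months before December: 31 + 29 + 31 + 30 + 31 + 30 + 31 + 31 + 30 + 31 + 30 = 335.
Plus 14 days into December → day 349.

349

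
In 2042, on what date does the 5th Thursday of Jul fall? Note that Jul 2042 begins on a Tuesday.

Jul 31, 2042

Jul 2042 begins on a Tuesday, so the first Thursday is Jul 3 (2 days later).
The 5th Thursday is 4 weeks later: 3 + 28 = 31.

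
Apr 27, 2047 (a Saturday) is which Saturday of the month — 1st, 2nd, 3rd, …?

Day 27 falls in week ⌈27/7⌉ of the month.
Days 1–7 hold the 1st Saturday, 8–14 the 2nd, 15–21 the 3rd, 22–28 the 4th, 29–31 the 5th.
27 is in the range for the 4th.

4th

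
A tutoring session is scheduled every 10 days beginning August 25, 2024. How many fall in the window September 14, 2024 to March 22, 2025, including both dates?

Occurrences land 10·i days after August 25, 2024 for i = 0, 1, 2, …
September 14, 2024 is 20 days after the start; 20 ÷ 10 = 2 remainder 0. First occurrence in the window: #3 on September 14, 2024 (2×10 = 20 days in).
March 22, 2025 is 209 days after the start; 209 ÷ 10 = 20 remainder 9. Last occurrence in the window: #21 on March 13, 2025.
Occurrences #3 through #21: 19 in total.

19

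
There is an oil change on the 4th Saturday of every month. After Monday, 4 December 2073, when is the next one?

23 December 2073

December 2073 starts on a Friday; its first Saturday is the 2nd, so the 4th Saturday is the 23rd — 23 December 2073.
23 December 2073 is after 4 December 2073, so that is the next one.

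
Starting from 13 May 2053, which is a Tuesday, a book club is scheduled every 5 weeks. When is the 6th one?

The 6th occurrence is 5 intervals after the first: 5 × 35 = 175 days after 13 May 2053.
May has 31 days — 18 days to the end of May leaves 157.
June has 30 days (127 left).
July has 31 days (96 left).
August has 31 days (65 left).
September has 30 days (35 left).
October has 31 days (4 left).
4 days into November → 4 November 2053.

4 November 2053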